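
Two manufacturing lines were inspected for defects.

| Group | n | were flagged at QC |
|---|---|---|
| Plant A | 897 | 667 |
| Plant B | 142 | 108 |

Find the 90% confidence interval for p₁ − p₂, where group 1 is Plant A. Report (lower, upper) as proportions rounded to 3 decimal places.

Sample proportions: 667/897 = 0.7436, 108/142 = 0.7606.
Each SE is √(p̂(1−p̂)/n): √(0.7436·0.2564/897) = 0.01458 and √(0.7606·0.2394/142) = 0.03581.
SE(p̂₁ − p̂₂) = √(SE₁² + SE₂²) = √(0.0002125764 + 0.0012823561) = 0.03866, since the two samples are independent.
At 90% confidence z* = 1.645; margin = 1.645 × 0.03866 = 0.06360.
The difference is 0.7436 − 0.7606 = -0.0170, so the interval is -0.0170 ± 0.06360 = (-0.081, 0.047).

(-0.081, 0.047)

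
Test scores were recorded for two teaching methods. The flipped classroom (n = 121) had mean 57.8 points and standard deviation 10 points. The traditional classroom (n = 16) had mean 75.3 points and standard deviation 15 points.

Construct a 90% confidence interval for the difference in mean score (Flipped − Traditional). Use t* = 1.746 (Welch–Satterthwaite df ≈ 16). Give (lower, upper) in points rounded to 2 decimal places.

(-24.24, -10.76)

Per-group SEs: s₁/√n₁ = 10/√121 = 0.9091, s₂/√n₂ = 15/√16 = 3.7500.
Unpooled SE of the difference: √(0.82646281 + 14.0625) = 3.8586.
Margin of error = t* · SE = 1.746 × 3.8586 = 6.7371.
x̄₁ − x̄₂ = 57.8 − 75.3 = -17.5000.
CI: -17.5000 ± 6.7371 = (-24.24, -10.76).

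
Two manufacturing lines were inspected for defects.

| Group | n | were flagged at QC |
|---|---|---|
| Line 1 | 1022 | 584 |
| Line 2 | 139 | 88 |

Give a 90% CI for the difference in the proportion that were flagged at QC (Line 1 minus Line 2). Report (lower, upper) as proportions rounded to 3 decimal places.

p̂₁ = 584/1022 = 0.5714 and p̂₂ = 88/139 = 0.6331.
SE₁ = √(p̂₁(1−p̂₁)/n₁) = √(0.5714·0.4286/1022) = 0.01548; SE₂ = √(0.6331·0.3669/139) = 0.04088.
Independent samples: SE of the difference = √(SE₁² + SE₂²) = √(0.0002396304 + 0.0016711744) = 0.04371.
z* for 90% confidence is 1.645, so the margin of error is 1.645 × 0.04371 = 0.07190.
Point estimate p̂₁ − p̂₂ = 0.5714 − 0.6331 = -0.0617.
-0.0617 ± 0.07190 → (-0.134, 0.010).

(-0.134, 0.010)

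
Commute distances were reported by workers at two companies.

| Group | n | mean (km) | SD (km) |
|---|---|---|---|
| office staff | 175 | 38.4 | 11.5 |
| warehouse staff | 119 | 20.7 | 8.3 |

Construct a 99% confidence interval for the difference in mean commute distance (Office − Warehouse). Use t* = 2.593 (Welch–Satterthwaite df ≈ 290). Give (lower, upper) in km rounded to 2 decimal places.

(14.70, 20.70)

SE₁ = s₁/√n₁ = 11.5/√175 = 0.8693; SE₂ = 8.3/√119 = 0.7609.
Independent samples, unequal variances: SE_diff = √(SE₁² + SE₂²) = √(0.75568249 + 0.57896881) = 1.1553.
t* = 2.593, so margin of error = 2.593 × 1.1553 = 2.9957.
Difference in means = 38.4 − 20.7 = 17.7000.
17.7000 ± 2.9957 → (14.70, 20.70).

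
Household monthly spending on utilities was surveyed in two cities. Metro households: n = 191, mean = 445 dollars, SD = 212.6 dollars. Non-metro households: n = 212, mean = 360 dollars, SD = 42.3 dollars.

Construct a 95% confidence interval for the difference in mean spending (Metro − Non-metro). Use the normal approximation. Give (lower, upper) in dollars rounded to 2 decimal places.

SE₁ = s₁/√n₁ = 212.6/√191 = 15.3832; SE₂ = 42.3/√212 = 2.9052.
Independent samples, unequal variances: SE_diff = √(SE₁² + SE₂²) = √(236.64284224 + 8.44018704) = 15.6551.
z* = 1.960, so margin of error = 1.960 × 15.6551 = 30.6840.
Difference in means = 445 − 360 = 85.0000.
85.0000 ± 30.6840 → (54.32, 115.68).

(54.32, 115.68)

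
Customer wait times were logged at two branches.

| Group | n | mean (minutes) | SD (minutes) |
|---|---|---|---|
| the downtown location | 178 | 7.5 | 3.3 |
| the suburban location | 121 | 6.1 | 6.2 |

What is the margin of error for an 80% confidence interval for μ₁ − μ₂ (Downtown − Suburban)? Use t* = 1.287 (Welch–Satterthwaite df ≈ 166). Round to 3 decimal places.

0.792

Per-group SEs: s₁/√n₁ = 3.3/√178 = 0.2473, s₂/√n₂ = 6.2/√121 = 0.5636.
Unpooled SE of the difference: √(0.06115729 + 0.31764496) = 0.6155.
Margin of error = t* · SE = 1.287 × 0.6155 = 0.7921.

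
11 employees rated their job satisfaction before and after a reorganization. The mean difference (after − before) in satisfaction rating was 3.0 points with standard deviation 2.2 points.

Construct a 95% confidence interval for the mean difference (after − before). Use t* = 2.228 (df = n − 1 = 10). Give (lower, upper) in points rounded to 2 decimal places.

This is a matched-pairs design, so SE = s_d/√n = 2.2/√11 = 0.6633.
Margin = 2.228 × 0.6633 = 1.4778; the interval is 3.0 ± 1.4778 = (1.52, 4.48).

(1.52, 4.48)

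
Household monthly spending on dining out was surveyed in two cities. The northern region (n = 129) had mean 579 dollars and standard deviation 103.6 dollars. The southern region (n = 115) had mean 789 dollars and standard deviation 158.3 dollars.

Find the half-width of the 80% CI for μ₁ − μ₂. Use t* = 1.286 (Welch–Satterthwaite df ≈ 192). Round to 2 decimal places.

22.32

Standard errors of each mean: 103.6/√129 = 9.1215 and 158.3/√115 = 14.7616.
SE(x̄₁ − x̄₂) = √(9.1215² + 14.7616²) = 17.3524 for independent samples with unequal variances.
With t* = 1.286, the margin is 1.286 × 17.3524 = 22.3152.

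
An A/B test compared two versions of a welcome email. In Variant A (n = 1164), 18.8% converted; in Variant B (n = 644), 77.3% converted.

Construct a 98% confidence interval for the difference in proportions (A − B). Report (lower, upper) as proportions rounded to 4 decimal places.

(-0.6317, -0.5383)

Each SE is √(p̂(1−p̂)/n): √(0.1880·0.8120/1164) = 0.01145 and √(0.7730·0.2270/644) = 0.01651.
SE(p̂₁ − p̂₂) = √(SE₁² + SE₂²) = √(0.0001311025 + 0.0002725801) = 0.02009, since the two samples are independent.
At 98% confidence z* = 2.326; margin = 2.326 × 0.02009 = 0.04673.
The difference is 0.1880 − 0.7730 = -0.5850, so the interval is -0.5850 ± 0.04673 = (-0.6317, -0.5383).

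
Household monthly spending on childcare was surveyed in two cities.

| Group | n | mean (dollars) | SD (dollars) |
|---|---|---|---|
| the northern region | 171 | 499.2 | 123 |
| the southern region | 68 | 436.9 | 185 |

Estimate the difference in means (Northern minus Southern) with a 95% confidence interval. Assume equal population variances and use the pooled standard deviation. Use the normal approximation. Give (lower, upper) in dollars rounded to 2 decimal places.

Pooled variance s_p² = [170·123² + 67·185²] / (171+68−2) = 20527.4473, so s_p = 143.2740.
SE_diff = s_p·√(1/n₁ + 1/n₂) = 143.2740·√(1/171 + 1/68) = 20.5406.
z* = 1.960; margin = 1.960 × 20.5406 = 40.2596.
Difference = 499.2 − 436.9 = 62.3000.
62.3000 ± 40.2596 → (22.04, 102.56).

(22.04, 102.56)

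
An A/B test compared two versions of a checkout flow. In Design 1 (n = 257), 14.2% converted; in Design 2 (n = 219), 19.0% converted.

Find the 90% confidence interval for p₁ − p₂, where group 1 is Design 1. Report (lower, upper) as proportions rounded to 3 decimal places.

The two standard errors are √(0.1420×0.8580/257) = 0.02177 and √(0.1900×0.8100/219) = 0.02651.
Because the samples are independent, SE_diff = √(0.02177² + 0.02651²) = 0.03430.
Using z* = 1.645 for 90%, ME = 1.645 × 0.03430 = 0.05642.
p̂₁ − p̂₂ = -0.0480; interval -0.0480 ± 0.05642 gives (-0.104, 0.008).

(-0.104, 0.008)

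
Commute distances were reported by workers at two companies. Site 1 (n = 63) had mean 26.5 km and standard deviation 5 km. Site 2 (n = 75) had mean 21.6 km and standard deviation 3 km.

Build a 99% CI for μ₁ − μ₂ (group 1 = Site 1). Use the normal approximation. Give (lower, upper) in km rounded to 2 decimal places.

Per-group SEs: s₁/√n₁ = 5/√63 = 0.6299, s₂/√n₂ = 3/√75 = 0.3464.
Unpooled SE of the difference: √(0.39677401 + 0.11999296) = 0.7189.
Margin of error = z* · SE = 2.576 × 0.7189 = 1.8519.
x̄₁ − x̄₂ = 26.5 − 21.6 = 4.9000.
CI: 4.9000 ± 1.8519 = (3.05, 6.75).

(3.05, 6.75)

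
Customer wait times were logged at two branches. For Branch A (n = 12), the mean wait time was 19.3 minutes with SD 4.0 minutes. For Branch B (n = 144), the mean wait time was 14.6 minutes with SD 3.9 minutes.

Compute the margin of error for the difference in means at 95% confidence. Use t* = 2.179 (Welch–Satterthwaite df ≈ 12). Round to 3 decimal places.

2.614

Standard errors of each mean: 4.0/√12 = 1.1547 and 3.9/√144 = 0.3250.
SE(x̄₁ − x̄₂) = √(1.1547² + 0.3250²) = 1.1996 for independent samples with unequal variances.
With t* = 2.179, the margin is 2.179 × 1.1996 = 2.6139.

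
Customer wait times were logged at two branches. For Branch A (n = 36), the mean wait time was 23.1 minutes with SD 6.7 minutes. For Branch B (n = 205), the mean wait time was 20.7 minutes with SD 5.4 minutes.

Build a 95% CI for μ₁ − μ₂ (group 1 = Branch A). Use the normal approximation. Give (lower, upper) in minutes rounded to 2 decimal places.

(0.09, 4.71)

Per-group SEs: s₁/√n₁ = 6.7/√36 = 1.1167, s₂/√n₂ = 5.4/√205 = 0.3772.
Unpooled SE of the difference: √(1.24701889 + 0.14227984) = 1.1787.
Margin of error = z* · SE = 1.960 × 1.1787 = 2.3103.
x̄₁ − x̄₂ = 23.1 − 20.7 = 2.4000.
CI: 2.4000 ± 2.3103 = (0.09, 4.71).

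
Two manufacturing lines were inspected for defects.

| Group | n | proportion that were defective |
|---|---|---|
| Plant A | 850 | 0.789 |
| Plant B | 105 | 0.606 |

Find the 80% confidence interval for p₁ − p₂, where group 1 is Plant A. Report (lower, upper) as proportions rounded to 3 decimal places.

(0.119, 0.247)

SE₁ = √(p̂₁(1−p̂₁)/n₁) = √(0.7890·0.2110/850) = 0.01399; SE₂ = √(0.6060·0.3940/105) = 0.04769.
Independent samples: SE of the difference = √(SE₁² + SE₂²) = √(0.0001957201 + 0.0022743361) = 0.04970.
z* for 80% confidence is 1.282, so the margin of error is 1.282 × 0.04970 = 0.06372.
Point estimate p̂₁ − p̂₂ = 0.7890 − 0.6060 = 0.1830.
0.1830 ± 0.06372 → (0.119, 0.247).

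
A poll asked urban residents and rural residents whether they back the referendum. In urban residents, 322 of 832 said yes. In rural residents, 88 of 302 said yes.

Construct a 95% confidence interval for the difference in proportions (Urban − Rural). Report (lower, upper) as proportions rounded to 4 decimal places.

(0.0346, 0.1566)

Sample proportions: 322/832 = 0.3870, 88/302 = 0.2914.
Each SE is √(p̂(1−p̂)/n): √(0.3870·0.6130/832) = 0.01689 and √(0.2914·0.7086/302) = 0.02615.
SE(p̂₁ − p̂₂) = √(SE₁² + SE₂²) = √(0.0002852721 + 0.0006838225) = 0.03113, since the two samples are independent.
At 95% confidence z* = 1.960; margin = 1.960 × 0.03113 = 0.06101.
The difference is 0.3870 − 0.2914 = 0.0956, so the interval is 0.0956 ± 0.06101 = (0.0346, 0.1566).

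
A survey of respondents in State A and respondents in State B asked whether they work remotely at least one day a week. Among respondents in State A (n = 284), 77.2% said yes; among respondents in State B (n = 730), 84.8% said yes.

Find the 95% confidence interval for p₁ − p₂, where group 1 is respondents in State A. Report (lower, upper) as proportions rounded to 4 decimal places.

SE₁ = √(p̂₁(1−p̂₁)/n₁) = √(0.7720·0.2280/284) = 0.02490; SE₂ = √(0.8480·0.1520/730) = 0.01329.
Independent samples: SE of the difference = √(SE₁² + SE₂²) = √(0.00062001 + 0.0001766241) = 0.02822.
z* for 95% confidence is 1.960, so the margin of error is 1.960 × 0.02822 = 0.05531.
Point estimate p̂₁ − p̂₂ = 0.7720 − 0.8480 = -0.0760.
-0.0760 ± 0.05531 → (-0.1313, -0.0207).

(-0.1313, -0.0207)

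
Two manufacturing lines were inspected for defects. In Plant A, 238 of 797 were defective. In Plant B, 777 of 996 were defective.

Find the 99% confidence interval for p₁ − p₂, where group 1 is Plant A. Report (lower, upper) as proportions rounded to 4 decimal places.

(-0.5352, -0.4278)

First, p̂₁ = 238/797 = 0.2986; p̂₂ = 777/996 = 0.7801.
The two standard errors are √(0.2986×0.7014/797) = 0.01621 and √(0.7801×0.2199/996) = 0.01312.
Because the samples are independent, SE_diff = √(0.01621² + 0.01312²) = 0.02085.
Using z* = 2.576 for 99%, ME = 2.576 × 0.02085 = 0.05371.
p̂₁ − p̂₂ = -0.4815; interval -0.4815 ± 0.05371 gives (-0.5352, -0.4278).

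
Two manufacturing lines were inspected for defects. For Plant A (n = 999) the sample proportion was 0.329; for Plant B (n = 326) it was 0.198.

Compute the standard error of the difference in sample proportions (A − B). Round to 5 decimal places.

SE₁ = √(p̂₁(1−p̂₁)/n₁) = √(0.3290·0.6710/999) = 0.01487; SE₂ = √(0.1980·0.8020/326) = 0.02207.
Independent samples: SE of the difference = √(SE₁² + SE₂²) = √(0.0002211169 + 0.0004870849) = 0.02661.

0.02661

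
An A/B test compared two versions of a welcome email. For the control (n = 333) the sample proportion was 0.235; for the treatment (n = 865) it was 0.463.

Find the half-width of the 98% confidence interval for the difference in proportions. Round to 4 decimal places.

SE₁ = √(p̂₁(1−p̂₁)/n₁) = √(0.2350·0.7650/333) = 0.02323; SE₂ = √(0.4630·0.5370/865) = 0.01695.
Independent samples: SE of the difference = √(SE₁² + SE₂²) = √(0.0005396329 + 0.0002873025) = 0.02876.
z* for 98% confidence is 2.326, so the margin of error is 2.326 × 0.02876 = 0.06690.

0.0669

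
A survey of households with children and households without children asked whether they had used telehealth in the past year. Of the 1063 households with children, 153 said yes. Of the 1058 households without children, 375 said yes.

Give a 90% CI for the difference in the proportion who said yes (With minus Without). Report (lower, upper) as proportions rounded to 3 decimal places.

(-0.240, -0.181)

Sample proportions: 153/1063 = 0.1439, 375/1058 = 0.3544.
Each SE is √(p̂(1−p̂)/n): √(0.1439·0.8561/1063) = 0.01077 and √(0.3544·0.6456/1058) = 0.01471.
SE(p̂₁ − p̂₂) = √(SE₁² + SE₂²) = √(0.0001159929 + 0.0002163841) = 0.01823, since the two samples are independent.
At 90% confidence z* = 1.645; margin = 1.645 × 0.01823 = 0.02999.
The difference is 0.1439 − 0.3544 = -0.2105, so the interval is -0.2105 ± 0.02999 = (-0.240, -0.181).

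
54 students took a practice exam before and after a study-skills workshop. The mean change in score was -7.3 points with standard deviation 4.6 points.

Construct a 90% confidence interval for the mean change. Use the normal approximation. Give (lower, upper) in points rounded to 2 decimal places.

This is a matched-pairs design, so SE = s_d/√n = 4.6/√54 = 0.6260.
Margin = 1.645 × 0.6260 = 1.0298; the interval is -7.3 ± 1.0298 = (-8.33, -6.27).

(-8.33, -6.27)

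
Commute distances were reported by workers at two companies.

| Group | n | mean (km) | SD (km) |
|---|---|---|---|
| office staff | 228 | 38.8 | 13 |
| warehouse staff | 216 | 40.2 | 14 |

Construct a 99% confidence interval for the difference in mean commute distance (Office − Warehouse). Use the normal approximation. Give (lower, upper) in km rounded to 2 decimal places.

(-4.71, 1.91)

Standard errors of each mean: 13/√228 = 0.8609 and 14/√216 = 0.9526.
SE(x̄₁ − x̄₂) = √(0.8609² + 0.9526²) = 1.2840 for independent samples with unequal variances.
With z* = 2.576, the margin is 2.576 × 1.2840 = 3.3076.
x̄₁ − x̄₂ = 38.8 − 40.2 = -1.4000; the interval is -1.4000 ± 3.3076 = (-4.71, 1.91).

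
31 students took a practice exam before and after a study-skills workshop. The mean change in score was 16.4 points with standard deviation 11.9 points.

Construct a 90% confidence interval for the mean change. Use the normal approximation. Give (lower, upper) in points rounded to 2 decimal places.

(12.88, 19.92)

This is a matched-pairs design, so SE = s_d/√n = 11.9/√31 = 2.1373.
Margin = 1.645 × 2.1373 = 3.5159; the interval is 16.4 ± 3.5159 = (12.88, 19.92).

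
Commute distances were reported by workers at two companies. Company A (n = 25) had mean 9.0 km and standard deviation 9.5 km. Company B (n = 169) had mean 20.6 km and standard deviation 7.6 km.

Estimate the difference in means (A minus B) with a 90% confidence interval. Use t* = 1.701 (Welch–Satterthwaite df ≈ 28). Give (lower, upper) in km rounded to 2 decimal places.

(-14.98, -8.22)

Standard errors of each mean: 9.5/√25 = 1.9000 and 7.6/√169 = 0.5846.
SE(x̄₁ − x̄₂) = √(1.9000² + 0.5846²) = 1.9879 for independent samples with unequal variances.
With t* = 1.701, the margin is 1.701 × 1.9879 = 3.3814.
x̄₁ − x̄₂ = 9.0 − 20.6 = -11.6000; the interval is -11.6000 ± 3.3814 = (-14.98, -8.22).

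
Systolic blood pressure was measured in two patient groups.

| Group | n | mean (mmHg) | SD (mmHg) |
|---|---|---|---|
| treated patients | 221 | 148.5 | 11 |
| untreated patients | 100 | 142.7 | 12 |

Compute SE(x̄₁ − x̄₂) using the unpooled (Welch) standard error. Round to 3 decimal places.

1.410

SE₁ = s₁/√n₁ = 11/√221 = 0.7399; SE₂ = 12/√100 = 1.2000.
Independent samples, unequal variances: SE_diff = √(SE₁² + SE₂²) = √(0.54745201 + 1.44) = 1.4098.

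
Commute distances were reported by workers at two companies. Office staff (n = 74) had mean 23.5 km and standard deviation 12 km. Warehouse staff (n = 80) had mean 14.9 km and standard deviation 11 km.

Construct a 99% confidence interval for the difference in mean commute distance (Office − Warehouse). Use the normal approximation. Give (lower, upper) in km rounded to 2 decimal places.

(3.81, 13.39)

Per-group SEs: s₁/√n₁ = 12/√74 = 1.3950, s₂/√n₂ = 11/√80 = 1.2298.
Unpooled SE of the difference: √(1.946025 + 1.51240804) = 1.8597.
Margin of error = z* · SE = 2.576 × 1.8597 = 4.7906.
x̄₁ − x̄₂ = 23.5 − 14.9 = 8.6000.
CI: 8.6000 ± 4.7906 = (3.81, 13.39).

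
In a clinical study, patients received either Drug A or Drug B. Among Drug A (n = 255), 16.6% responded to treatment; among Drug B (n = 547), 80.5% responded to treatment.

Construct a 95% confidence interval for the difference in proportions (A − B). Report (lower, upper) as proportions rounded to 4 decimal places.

(-0.6955, -0.5825)

Each SE is √(p̂(1−p̂)/n): √(0.1660·0.8340/255) = 0.02330 and √(0.8050·0.1950/547) = 0.01694.
SE(p̂₁ − p̂₂) = √(SE₁² + SE₂²) = √(0.00054289 + 0.0002869636) = 0.02881, since the two samples are independent.
At 95% confidence z* = 1.960; margin = 1.960 × 0.02881 = 0.05647.
The difference is 0.1660 − 0.8050 = -0.6390, so the interval is -0.6390 ± 0.05647 = (-0.6955, -0.5825).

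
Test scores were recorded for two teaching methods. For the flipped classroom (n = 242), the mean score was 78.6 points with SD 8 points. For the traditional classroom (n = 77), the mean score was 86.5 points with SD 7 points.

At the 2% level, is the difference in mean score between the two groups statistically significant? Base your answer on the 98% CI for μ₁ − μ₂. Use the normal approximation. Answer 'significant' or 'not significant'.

significant

Standard errors of each mean: 8/√242 = 0.5143 and 7/√77 = 0.7977.
SE(x̄₁ − x̄₂) = √(0.5143² + 0.7977²) = 0.9491 for independent samples with unequal variances.
With z* = 2.326, the margin is 2.326 × 0.9491 = 2.2076.
x̄₁ − x̄₂ = 78.6 − 86.5 = -7.9000; the interval is -7.9000 ± 2.2076 = (-10.1076, -5.6924).
The interval (-10.1076, -5.6924) does not contain 0, so the difference is significant.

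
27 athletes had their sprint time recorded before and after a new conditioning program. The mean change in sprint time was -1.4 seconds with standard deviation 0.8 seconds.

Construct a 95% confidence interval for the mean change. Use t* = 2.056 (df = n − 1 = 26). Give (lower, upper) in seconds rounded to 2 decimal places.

This is a matched-pairs design, so SE = s_d/√n = 0.8/√27 = 0.1540.
Margin = 2.056 × 0.1540 = 0.3166; the interval is -1.4 ± 0.3166 = (-1.72, -1.08).

(-1.72, -1.08)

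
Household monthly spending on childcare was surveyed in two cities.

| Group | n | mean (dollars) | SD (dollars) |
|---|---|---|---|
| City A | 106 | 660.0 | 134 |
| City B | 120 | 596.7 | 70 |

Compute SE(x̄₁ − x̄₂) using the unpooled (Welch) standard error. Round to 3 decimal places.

14.499

Standard errors of each mean: 134/√106 = 13.0152 and 70/√120 = 6.3901.
SE(x̄₁ − x̄₂) = √(13.0152² + 6.3901²) = 14.4993 for independent samples with unequal variances.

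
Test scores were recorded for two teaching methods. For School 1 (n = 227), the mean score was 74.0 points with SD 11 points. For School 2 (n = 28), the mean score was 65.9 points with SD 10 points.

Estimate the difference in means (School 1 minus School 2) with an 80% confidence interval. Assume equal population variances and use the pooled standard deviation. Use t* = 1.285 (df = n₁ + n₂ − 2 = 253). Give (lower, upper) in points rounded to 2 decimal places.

s_p = √[((n₁−1)s₁² + (n₂−1)s₂²)/(n₁+n₂−2)] = √[(226·11² + 27·10²)/253] = 10.8977.
SE = 10.8977·√(1/227 + 1/28) = 2.1828.
With t* = 1.285, margin = 1.285 × 2.1828 = 2.8049.
x̄₁ − x̄₂ = 74.0 − 65.9 = 8.1000; interval 8.1000 ± 2.8049 = (5.30, 10.90).

(5.30, 10.90)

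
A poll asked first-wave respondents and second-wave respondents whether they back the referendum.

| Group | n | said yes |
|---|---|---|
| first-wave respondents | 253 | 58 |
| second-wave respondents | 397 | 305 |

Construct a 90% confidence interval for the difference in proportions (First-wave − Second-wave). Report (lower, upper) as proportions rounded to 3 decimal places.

p̂₁ = 58/253 = 0.2292 and p̂₂ = 305/397 = 0.7683.
SE₁ = √(p̂₁(1−p̂₁)/n₁) = √(0.2292·0.7708/253) = 0.02643; SE₂ = √(0.7683·0.2317/397) = 0.02118.
Independent samples: SE of the difference = √(SE₁² + SE₂²) = √(0.0006985449 + 0.0004485924) = 0.03387.
z* for 90% confidence is 1.645, so the margin of error is 1.645 × 0.03387 = 0.05572.
Point estimate p̂₁ − p̂₂ = 0.2292 − 0.7683 = -0.5391.
-0.5391 ± 0.05572 → (-0.595, -0.483).

(-0.595, -0.483)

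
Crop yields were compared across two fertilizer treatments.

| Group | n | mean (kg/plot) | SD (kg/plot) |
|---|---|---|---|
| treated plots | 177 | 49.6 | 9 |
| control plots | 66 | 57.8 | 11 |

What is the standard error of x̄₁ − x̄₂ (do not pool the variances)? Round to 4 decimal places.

Per-group SEs: s₁/√n₁ = 9/√177 = 0.6765, s₂/√n₂ = 11/√66 = 1.3540.
Unpooled SE of the difference: √(0.45765225 + 1.833316) = 1.5136.

1.5136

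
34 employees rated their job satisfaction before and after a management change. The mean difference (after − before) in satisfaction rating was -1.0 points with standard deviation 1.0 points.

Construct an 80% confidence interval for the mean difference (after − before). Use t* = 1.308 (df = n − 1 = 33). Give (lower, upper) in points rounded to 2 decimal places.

Paired design: SE = s_d/√n = 1.0/√34 = 0.1715.
t* = 1.308; margin of error = 1.308 × 0.1715 = 0.2243.
-1.0 ± 0.2243 → (-1.22, -0.78).

(-1.22, -0.78)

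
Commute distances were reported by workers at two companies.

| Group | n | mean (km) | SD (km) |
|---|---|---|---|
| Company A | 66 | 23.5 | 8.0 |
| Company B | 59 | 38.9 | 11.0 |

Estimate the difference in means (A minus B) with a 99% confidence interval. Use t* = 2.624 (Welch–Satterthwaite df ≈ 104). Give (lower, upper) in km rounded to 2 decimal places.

Standard errors of each mean: 8.0/√66 = 0.9847 and 11.0/√59 = 1.4321.
SE(x̄₁ − x̄₂) = √(0.9847² + 1.4321²) = 1.7380 for independent samples with unequal variances.
With t* = 2.624, the margin is 2.624 × 1.7380 = 4.5605.
x̄₁ − x̄₂ = 23.5 − 38.9 = -15.4000; the interval is -15.4000 ± 4.5605 = (-19.96, -10.84).

(-19.96, -10.84)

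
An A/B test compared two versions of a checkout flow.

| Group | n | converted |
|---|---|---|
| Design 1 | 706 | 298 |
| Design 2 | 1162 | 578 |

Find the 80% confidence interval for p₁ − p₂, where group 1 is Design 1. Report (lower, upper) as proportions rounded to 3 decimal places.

p̂₁ = 298/706 = 0.4221 and p̂₂ = 578/1162 = 0.4974.
SE₁ = √(p̂₁(1−p̂₁)/n₁) = √(0.4221·0.5779/706) = 0.01859; SE₂ = √(0.4974·0.5026/1162) = 0.01467.
Independent samples: SE of the difference = √(SE₁² + SE₂²) = √(0.0003455881 + 0.0002152089) = 0.02368.
z* for 80% confidence is 1.282, so the margin of error is 1.282 × 0.02368 = 0.03036.
Point estimate p̂₁ − p̂₂ = 0.4221 − 0.4974 = -0.0753.
-0.0753 ± 0.03036 → (-0.106, -0.045).

(-0.106, -0.045)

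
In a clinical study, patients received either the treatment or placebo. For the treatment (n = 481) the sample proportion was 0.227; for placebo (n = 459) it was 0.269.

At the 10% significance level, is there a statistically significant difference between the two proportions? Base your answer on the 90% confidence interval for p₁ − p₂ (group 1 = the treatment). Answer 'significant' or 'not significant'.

Each SE is √(p̂(1−p̂)/n): √(0.2270·0.7730/481) = 0.01910 and √(0.2690·0.7310/459) = 0.02070.
SE(p̂₁ − p̂₂) = √(SE₁² + SE₂²) = √(0.00036481 + 0.00042849) = 0.02817, since the two samples are independent.
At 90% confidence z* = 1.645; margin = 1.645 × 0.02817 = 0.04634.
The difference is 0.2270 − 0.2690 = -0.0420, so the interval is -0.0420 ± 0.04634 = (-0.08834, 0.00434).
The interval (-0.08834, 0.00434) contains 0, so the difference is not significant.

not significant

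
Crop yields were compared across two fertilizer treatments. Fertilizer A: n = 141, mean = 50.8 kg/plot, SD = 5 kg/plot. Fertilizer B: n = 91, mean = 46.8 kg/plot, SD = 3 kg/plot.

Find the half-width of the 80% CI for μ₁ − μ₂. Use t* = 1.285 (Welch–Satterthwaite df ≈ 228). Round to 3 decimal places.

0.675

Per-group SEs: s₁/√n₁ = 5/√141 = 0.4211, s₂/√n₂ = 3/√91 = 0.3145.
Unpooled SE of the difference: √(0.17732521 + 0.09891025) = 0.5256.
Margin of error = t* · SE = 1.285 × 0.5256 = 0.6754.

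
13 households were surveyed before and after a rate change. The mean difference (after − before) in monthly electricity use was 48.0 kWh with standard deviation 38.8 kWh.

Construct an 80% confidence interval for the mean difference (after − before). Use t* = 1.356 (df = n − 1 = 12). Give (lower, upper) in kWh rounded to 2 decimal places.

Paired design: SE = s_d/√n = 38.8/√13 = 10.7612.
t* = 1.356; margin of error = 1.356 × 10.7612 = 14.5922.
48.0 ± 14.5922 → (33.41, 62.59).

(33.41, 62.59)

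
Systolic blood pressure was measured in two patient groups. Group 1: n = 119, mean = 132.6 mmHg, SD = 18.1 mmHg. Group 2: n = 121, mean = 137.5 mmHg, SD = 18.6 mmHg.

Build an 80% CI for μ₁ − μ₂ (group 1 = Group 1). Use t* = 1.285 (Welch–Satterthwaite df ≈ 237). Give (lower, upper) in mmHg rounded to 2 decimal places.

Standard errors of each mean: 18.1/√119 = 1.6592 and 18.6/√121 = 1.6909.
SE(x̄₁ − x̄₂) = √(1.6592² + 1.6909²) = 2.3690 for independent samples with unequal variances.
With t* = 1.285, the margin is 1.285 × 2.3690 = 3.0442.
x̄₁ − x̄₂ = 132.6 − 137.5 = -4.9000; the interval is -4.9000 ± 3.0442 = (-7.94, -1.86).

(-7.94, -1.86)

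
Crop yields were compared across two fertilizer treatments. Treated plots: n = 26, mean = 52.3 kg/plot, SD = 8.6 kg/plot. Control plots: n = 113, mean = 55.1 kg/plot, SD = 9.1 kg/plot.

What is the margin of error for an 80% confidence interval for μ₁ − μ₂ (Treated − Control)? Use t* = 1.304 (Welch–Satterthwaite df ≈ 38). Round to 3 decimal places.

Standard errors of each mean: 8.6/√26 = 1.6866 and 9.1/√113 = 0.8561.
SE(x̄₁ − x̄₂) = √(1.6866² + 0.8561²) = 1.8914 for independent samples with unequal variances.
With t* = 1.304, the margin is 1.304 × 1.8914 = 2.4664.

2.466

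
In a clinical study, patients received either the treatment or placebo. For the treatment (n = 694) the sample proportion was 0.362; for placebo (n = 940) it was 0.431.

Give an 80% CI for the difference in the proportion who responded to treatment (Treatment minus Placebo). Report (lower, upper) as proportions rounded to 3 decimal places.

Each SE is √(p̂(1−p̂)/n): √(0.3620·0.6380/694) = 0.01824 and √(0.4310·0.5690/940) = 0.01615.
SE(p̂₁ − p̂₂) = √(SE₁² + SE₂²) = √(0.0003326976 + 0.0002608225) = 0.02436, since the two samples are independent.
At 80% confidence z* = 1.282; margin = 1.282 × 0.02436 = 0.03123.
The difference is 0.3620 − 0.4310 = -0.0690, so the interval is -0.0690 ± 0.03123 = (-0.100, -0.038).

(-0.100, -0.038)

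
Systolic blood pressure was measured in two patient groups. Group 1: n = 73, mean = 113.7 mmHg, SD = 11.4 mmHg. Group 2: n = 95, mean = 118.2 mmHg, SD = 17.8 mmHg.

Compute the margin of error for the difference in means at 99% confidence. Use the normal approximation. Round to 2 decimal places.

Standard errors of each mean: 11.4/√73 = 1.3343 and 17.8/√95 = 1.8262.
SE(x̄₁ − x̄₂) = √(1.3343² + 1.8262²) = 2.2617 for independent samples with unequal variances.
With z* = 2.576, the margin is 2.576 × 2.2617 = 5.8261.

5.83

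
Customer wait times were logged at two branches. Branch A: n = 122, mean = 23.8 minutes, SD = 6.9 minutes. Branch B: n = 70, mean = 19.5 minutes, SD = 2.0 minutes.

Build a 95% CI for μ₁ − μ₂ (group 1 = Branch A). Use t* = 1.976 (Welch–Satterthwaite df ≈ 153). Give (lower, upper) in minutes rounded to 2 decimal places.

(2.98, 5.62)

Standard errors of each mean: 6.9/√122 = 0.6247 and 2.0/√70 = 0.2390.
SE(x̄₁ − x̄₂) = √(0.6247² + 0.2390²) = 0.6689 for independent samples with unequal variances.
With t* = 1.976, the margin is 1.976 × 0.6689 = 1.3217.
x̄₁ − x̄₂ = 23.8 − 19.5 = 4.3000; the interval is 4.3000 ± 1.3217 = (2.98, 5.62).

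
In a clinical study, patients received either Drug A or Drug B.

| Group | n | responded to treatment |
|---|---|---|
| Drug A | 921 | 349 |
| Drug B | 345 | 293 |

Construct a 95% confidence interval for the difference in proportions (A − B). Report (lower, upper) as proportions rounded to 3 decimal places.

(-0.519, -0.421)

p̂₁ = 349/921 = 0.3789 and p̂₂ = 293/345 = 0.8493.
SE₁ = √(p̂₁(1−p̂₁)/n₁) = √(0.3789·0.6211/921) = 0.01599; SE₂ = √(0.8493·0.1507/345) = 0.01926.
Independent samples: SE of the difference = √(SE₁² + SE₂²) = √(0.0002556801 + 0.0003709476) = 0.02503.
z* for 95% confidence is 1.960, so the margin of error is 1.960 × 0.02503 = 0.04906.
Point estimate p̂₁ − p̂₂ = 0.3789 − 0.8493 = -0.4704.
-0.4704 ± 0.04906 → (-0.519, -0.421).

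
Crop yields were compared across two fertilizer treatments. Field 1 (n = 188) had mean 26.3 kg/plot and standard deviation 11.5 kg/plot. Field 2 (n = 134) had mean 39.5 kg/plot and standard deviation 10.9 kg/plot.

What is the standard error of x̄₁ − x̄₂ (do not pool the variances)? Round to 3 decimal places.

1.261

Per-group SEs: s₁/√n₁ = 11.5/√188 = 0.8387, s₂/√n₂ = 10.9/√134 = 0.9416.
Unpooled SE of the difference: √(0.70341769 + 0.88661056) = 1.2610.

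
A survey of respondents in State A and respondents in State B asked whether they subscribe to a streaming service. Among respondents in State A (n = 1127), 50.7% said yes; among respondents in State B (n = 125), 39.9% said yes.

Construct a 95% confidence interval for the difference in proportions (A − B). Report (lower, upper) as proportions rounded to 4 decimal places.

Each SE is √(p̂(1−p̂)/n): √(0.5070·0.4930/1127) = 0.01489 and √(0.3990·0.6010/125) = 0.04380.
SE(p̂₁ − p̂₂) = √(SE₁² + SE₂²) = √(0.0002217121 + 0.00191844) = 0.04626, since the two samples are independent.
At 95% confidence z* = 1.960; margin = 1.960 × 0.04626 = 0.09067.
The difference is 0.5070 − 0.3990 = 0.1080, so the interval is 0.1080 ± 0.09067 = (0.0173, 0.1987).

(0.0173, 0.1987)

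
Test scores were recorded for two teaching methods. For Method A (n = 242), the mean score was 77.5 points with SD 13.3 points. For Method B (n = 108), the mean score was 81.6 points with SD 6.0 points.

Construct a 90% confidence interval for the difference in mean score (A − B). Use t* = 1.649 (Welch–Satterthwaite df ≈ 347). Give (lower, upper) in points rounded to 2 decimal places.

SE₁ = s₁/√n₁ = 13.3/√242 = 0.8550; SE₂ = 6.0/√108 = 0.5774.
Independent samples, unequal variances: SE_diff = √(SE₁² + SE₂²) = √(0.731025 + 0.33339076) = 1.0317.
t* = 1.649, so margin of error = 1.649 × 1.0317 = 1.7013.
Difference in means = 77.5 − 81.6 = -4.1000.
-4.1000 ± 1.7013 → (-5.80, -2.40).

(-5.80, -2.40)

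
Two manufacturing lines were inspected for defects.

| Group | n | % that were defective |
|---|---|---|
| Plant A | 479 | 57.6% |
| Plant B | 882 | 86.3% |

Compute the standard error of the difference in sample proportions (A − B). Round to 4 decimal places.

Each SE is √(p̂(1−p̂)/n): √(0.5760·0.4240/479) = 0.02258 and √(0.8630·0.1370/882) = 0.01158.
SE(p̂₁ − p̂₂) = √(SE₁² + SE₂²) = √(0.0005098564 + 0.0001340964) = 0.02538, since the two samples are independent.

0.0254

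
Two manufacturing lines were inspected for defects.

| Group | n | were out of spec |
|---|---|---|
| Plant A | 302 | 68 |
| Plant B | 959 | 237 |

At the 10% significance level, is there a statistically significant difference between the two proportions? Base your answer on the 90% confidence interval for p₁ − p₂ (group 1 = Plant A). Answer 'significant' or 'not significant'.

not significant

Sample proportions: 68/302 = 0.2252, 237/959 = 0.2471.
Each SE is √(p̂(1−p̂)/n): √(0.2252·0.7748/302) = 0.02404 and √(0.2471·0.7529/959) = 0.01393.
SE(p̂₁ − p̂₂) = √(SE₁² + SE₂²) = √(0.0005779216 + 0.0001940449) = 0.02778, since the two samples are independent.
At 90% confidence z* = 1.645; margin = 1.645 × 0.02778 = 0.04570.
The difference is 0.2252 − 0.2471 = -0.0219, so the interval is -0.0219 ± 0.04570 = (-0.06760, 0.02380).
The interval (-0.06760, 0.02380) contains 0, so the difference is not significant.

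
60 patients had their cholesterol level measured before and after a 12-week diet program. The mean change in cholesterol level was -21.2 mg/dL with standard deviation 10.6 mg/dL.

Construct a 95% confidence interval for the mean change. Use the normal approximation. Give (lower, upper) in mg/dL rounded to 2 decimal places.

Paired design: SE = s_d/√n = 10.6/√60 = 1.3685.
z* = 1.960; margin of error = 1.960 × 1.3685 = 2.6823.
-21.2 ± 2.6823 → (-23.88, -18.52).

(-23.88, -18.52)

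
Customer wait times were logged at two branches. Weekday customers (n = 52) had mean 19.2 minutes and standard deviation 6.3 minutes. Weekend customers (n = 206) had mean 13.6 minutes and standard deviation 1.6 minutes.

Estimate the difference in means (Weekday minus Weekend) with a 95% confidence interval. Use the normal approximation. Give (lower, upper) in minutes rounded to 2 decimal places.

Per-group SEs: s₁/√n₁ = 6.3/√52 = 0.8737, s₂/√n₂ = 1.6/√206 = 0.1115.
Unpooled SE of the difference: √(0.76335169 + 0.01243225) = 0.8808.
Margin of error = z* · SE = 1.960 × 0.8808 = 1.7264.
x̄₁ − x̄₂ = 19.2 − 13.6 = 5.6000.
CI: 5.6000 ± 1.7264 = (3.87, 7.33).

(3.87, 7.33)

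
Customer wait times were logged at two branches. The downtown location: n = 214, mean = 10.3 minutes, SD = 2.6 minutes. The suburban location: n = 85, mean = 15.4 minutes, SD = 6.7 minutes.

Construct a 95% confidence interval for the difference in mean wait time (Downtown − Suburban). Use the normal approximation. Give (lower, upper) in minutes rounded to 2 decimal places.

Standard errors of each mean: 2.6/√214 = 0.1777 and 6.7/√85 = 0.7267.
SE(x̄₁ − x̄₂) = √(0.1777² + 0.7267²) = 0.7481 for independent samples with unequal variances.
With z* = 1.960, the margin is 1.960 × 0.7481 = 1.4663.
x̄₁ − x̄₂ = 10.3 − 15.4 = -5.1000; the interval is -5.1000 ± 1.4663 = (-6.57, -3.63).

(-6.57, -3.63)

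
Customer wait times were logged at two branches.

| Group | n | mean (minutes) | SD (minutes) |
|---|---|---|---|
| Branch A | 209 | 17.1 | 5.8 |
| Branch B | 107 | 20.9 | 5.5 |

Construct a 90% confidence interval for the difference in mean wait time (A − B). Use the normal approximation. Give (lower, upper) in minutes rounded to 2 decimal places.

SE₁ = s₁/√n₁ = 5.8/√209 = 0.4012; SE₂ = 5.5/√107 = 0.5317.
Independent samples, unequal variances: SE_diff = √(SE₁² + SE₂²) = √(0.16096144 + 0.28270489) = 0.6661.
z* = 1.645, so margin of error = 1.645 × 0.6661 = 1.0957.
Difference in means = 17.1 − 20.9 = -3.8000.
-3.8000 ± 1.0957 → (-4.90, -2.70).

(-4.90, -2.70)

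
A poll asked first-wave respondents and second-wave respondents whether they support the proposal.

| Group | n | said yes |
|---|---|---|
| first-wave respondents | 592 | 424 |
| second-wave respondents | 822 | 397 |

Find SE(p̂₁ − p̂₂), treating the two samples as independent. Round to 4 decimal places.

First, p̂₁ = 424/592 = 0.7162; p̂₂ = 397/822 = 0.4830.
The two standard errors are √(0.7162×0.2838/592) = 0.01853 and √(0.4830×0.5170/822) = 0.01743.
Because the samples are independent, SE_diff = √(0.01853² + 0.01743²) = 0.02544.

0.0254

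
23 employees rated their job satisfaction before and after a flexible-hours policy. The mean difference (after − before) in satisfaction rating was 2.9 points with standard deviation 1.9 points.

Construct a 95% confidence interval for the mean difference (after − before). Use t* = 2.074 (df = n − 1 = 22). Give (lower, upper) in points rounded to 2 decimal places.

(2.08, 3.72)

Paired design: SE = s_d/√n = 1.9/√23 = 0.3962.
t* = 2.074; margin of error = 2.074 × 0.3962 = 0.8217.
2.9 ± 0.8217 → (2.08, 3.72).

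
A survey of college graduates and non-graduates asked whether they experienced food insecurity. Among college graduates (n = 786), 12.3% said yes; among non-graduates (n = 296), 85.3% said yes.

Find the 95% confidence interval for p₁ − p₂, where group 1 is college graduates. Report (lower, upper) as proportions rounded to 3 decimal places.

(-0.776, -0.684)

SE₁ = √(p̂₁(1−p̂₁)/n₁) = √(0.1230·0.8770/786) = 0.01171; SE₂ = √(0.8530·0.1470/296) = 0.02058.
Independent samples: SE of the difference = √(SE₁² + SE₂²) = √(0.0001371241 + 0.0004235364) = 0.02368.
z* for 95% confidence is 1.960, so the margin of error is 1.960 × 0.02368 = 0.04641.
Point estimate p̂₁ − p̂₂ = 0.1230 − 0.8530 = -0.7300.
-0.7300 ± 0.04641 → (-0.776, -0.684).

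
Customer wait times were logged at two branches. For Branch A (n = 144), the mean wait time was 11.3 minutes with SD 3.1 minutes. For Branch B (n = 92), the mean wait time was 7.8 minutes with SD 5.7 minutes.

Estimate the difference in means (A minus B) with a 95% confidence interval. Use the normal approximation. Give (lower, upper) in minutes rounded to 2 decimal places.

(2.23, 4.77)

Standard errors of each mean: 3.1/√144 = 0.2583 and 5.7/√92 = 0.5943.
SE(x̄₁ − x̄₂) = √(0.2583² + 0.5943²) = 0.6480 for independent samples with unequal variances.
With z* = 1.960, the margin is 1.960 × 0.6480 = 1.2701.
x̄₁ − x̄₂ = 11.3 − 7.8 = 3.5000; the interval is 3.5000 ± 1.2701 = (2.23, 4.77).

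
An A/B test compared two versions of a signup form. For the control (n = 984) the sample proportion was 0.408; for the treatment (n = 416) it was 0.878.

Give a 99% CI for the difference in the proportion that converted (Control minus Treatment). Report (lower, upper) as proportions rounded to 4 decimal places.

SE₁ = √(p̂₁(1−p̂₁)/n₁) = √(0.4080·0.5920/984) = 0.01567; SE₂ = √(0.8780·0.1220/416) = 0.01605.
Independent samples: SE of the difference = √(SE₁² + SE₂²) = √(0.0002455489 + 0.0002576025) = 0.02243.
z* for 99% confidence is 2.576, so the margin of error is 2.576 × 0.02243 = 0.05778.
Point estimate p̂₁ − p̂₂ = 0.4080 − 0.8780 = -0.4700.
-0.4700 ± 0.05778 → (-0.5278, -0.4122).

(-0.5278, -0.4122)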